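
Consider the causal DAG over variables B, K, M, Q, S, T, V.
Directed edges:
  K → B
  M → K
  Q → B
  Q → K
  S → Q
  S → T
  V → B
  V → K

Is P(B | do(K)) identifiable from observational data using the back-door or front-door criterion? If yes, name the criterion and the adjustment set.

desc(K)\{K}={B}; candidates ⊆ {M,Q,S,T,V}.
size 0: {}; under {} K still reaches {B,M,Q,S,T,V} ∋ B.
size 1: {M}, {Q}, {S} …(+2); under {M} K still reaches {B,Q,S,T,V} ∋ B.
{Q,V}: K⊥B given {Q,V} in G with K→· removed — back-door holds.
P(B|do(K)) = Σ_{Q,V} P(B|K,Q,V)·P(Q,V).

P(B|do(K)): backdoor, adjust for {Q, V}.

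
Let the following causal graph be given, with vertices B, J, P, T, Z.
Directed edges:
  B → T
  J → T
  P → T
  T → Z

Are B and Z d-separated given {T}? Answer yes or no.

Bayes-Ball from B | {T} reaches {J,P}.
Z ∉ reach(B|{T}) ⇒ B ⊥ Z | {T}.

Yes — B ⊥ Z | {T}.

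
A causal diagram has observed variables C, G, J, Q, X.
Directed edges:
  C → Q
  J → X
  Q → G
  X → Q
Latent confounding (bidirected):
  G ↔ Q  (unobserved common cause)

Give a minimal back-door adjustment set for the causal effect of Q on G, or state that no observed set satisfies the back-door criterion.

desc(Q)\{Q}={G}; candidates ⊆ {C,J,X}.
Q↔G: latent back-door arc(s) into Q.
size 0: {}; under {} Q still reaches {C,G,J,X} ∋ G.
size 1: {C}, {J}, {X}; under {C} Q still reaches {G,J,X} ∋ G.
size 2: {C,J}, {C,X}, {J,X}; under {C,J} Q still reaches {G,X} ∋ G.
Q↔G cannot be blocked by any observed set — no back-door set.

Q→G: no observed back-door set.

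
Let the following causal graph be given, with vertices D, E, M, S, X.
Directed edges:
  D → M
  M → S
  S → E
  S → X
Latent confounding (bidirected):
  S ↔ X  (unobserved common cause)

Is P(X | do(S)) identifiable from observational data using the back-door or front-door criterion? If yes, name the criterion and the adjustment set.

P(X|do(S)): not identifiable (no BD/FD set).

desc(S)\{S}={E,X}; candidates ⊆ {D,M}.
S↔X: latent back-door arc(s) into S.
size 0: {}; under {} S still reaches {D,M,X} ∋ X.
size 1: {D}, {M}; under {D} S still reaches {M,X} ∋ X.
size 2: {D,M}; under {D,M} S still reaches {X} ∋ X.
S↔X cannot be blocked by any observed set — no back-door set.
No mediator lies on a directed S→…→X path.
Neither criterion identifies P(X|do(S)) in this graph.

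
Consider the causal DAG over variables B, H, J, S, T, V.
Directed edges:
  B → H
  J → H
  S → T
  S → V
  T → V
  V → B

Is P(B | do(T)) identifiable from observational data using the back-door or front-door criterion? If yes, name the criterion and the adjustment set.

P(B|do(T)): backdoor, adjust for {S}.

desc(T)\{T}={B,H,V}; candidates ⊆ {J,S}.
size 0: {}; under {} T still reaches {B,H,S,V} ∋ B.
{S}: T⊥B given {S} in G with T→· removed — back-door holds.
P(B|do(T)) = Σ_{S} P(B|T,S)·P(S).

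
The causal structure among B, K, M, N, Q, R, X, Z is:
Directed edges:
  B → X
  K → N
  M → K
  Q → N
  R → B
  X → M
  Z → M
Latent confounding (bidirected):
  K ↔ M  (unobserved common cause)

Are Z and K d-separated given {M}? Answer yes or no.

Bayes-Ball from Z | {M} reaches {B,K,N,R,X}.
K ∈ reach(Z|{M}) ⇒ Z ⊥̸ K | {M}.

No — Z and K are d-connected given {M}.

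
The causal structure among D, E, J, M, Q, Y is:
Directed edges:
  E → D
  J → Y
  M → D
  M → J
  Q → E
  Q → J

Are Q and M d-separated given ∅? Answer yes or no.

Bayes-Ball from Q | ∅ reaches {D,E,J,Y}.
M ∉ reach(Q|∅) ⇒ Q ⊥ M | ∅.

Yes — Q ⊥ M | ∅.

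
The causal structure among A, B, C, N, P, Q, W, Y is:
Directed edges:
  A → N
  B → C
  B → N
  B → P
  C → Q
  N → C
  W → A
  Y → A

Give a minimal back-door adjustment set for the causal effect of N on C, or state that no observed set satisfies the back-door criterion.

N→C: minimal back-door set {B}.

desc(N)\{N}={C,Q}; candidates ⊆ {A,B,P,W,Y}.
size 0: {}; under {} N still reaches {A,B,C,P,Q,W,Y} ∋ C.
{B}: N⊥C given {B} in G with N→· removed — back-door holds.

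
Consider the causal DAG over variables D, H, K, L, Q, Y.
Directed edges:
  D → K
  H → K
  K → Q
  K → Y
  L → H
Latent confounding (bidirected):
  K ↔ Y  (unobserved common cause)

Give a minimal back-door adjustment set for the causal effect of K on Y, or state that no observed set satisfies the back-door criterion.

K→Y: no observed back-door set.

desc(K)\{K}={Q,Y}; candidates ⊆ {D,H,L}.
K↔Y: latent back-door arc(s) into K.
size 0: {}; under {} K still reaches {D,H,L,Y} ∋ Y.
size 1: {D}, {H}, {L}; under {D} K still reaches {H,L,Y} ∋ Y.
size 2: {D,H}, {D,L}, {H,L}; under {D,H} K still reaches {Y} ∋ Y.
K↔Y cannot be blocked by any observed set — no back-door set.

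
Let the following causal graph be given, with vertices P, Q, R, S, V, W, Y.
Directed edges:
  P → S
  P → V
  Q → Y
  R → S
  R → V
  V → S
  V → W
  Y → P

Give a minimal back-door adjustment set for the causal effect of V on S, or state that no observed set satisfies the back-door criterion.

desc(V)\{V}={S,W}; candidates ⊆ {P,Q,R,Y}.
size 0: {}; under {} V still reaches {P,Q,R,S,Y} ∋ S.
size 1: {P}, {Q}, {R} …(+1); under {P} V still reaches {R,S} ∋ S.
{P,R}: V⊥S given {P,R} in G with V→· removed — back-door holds.

V→S: minimal back-door set {P, R}.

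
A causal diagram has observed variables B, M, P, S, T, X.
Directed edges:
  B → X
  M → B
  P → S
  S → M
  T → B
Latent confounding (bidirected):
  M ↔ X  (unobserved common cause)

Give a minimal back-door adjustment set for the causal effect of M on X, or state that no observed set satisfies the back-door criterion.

desc(M)\{M}={B,X}; candidates ⊆ {P,S,T}.
M↔X: latent back-door arc(s) into M.
size 0: {}; under {} M still reaches {P,S,X} ∋ X.
size 1: {P}, {S}, {T}; under {P} M still reaches {S,X} ∋ X.
size 2: {P,S}, {P,T}, {S,T}; under {P,S} M still reaches {X} ∋ X.
M↔X cannot be blocked by any observed set — no back-door set.

M→X: no observed back-door set.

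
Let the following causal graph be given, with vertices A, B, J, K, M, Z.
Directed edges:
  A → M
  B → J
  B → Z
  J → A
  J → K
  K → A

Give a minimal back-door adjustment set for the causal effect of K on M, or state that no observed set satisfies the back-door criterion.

K→M: minimal back-door set {J}.

desc(K)\{K}={A,M}; candidates ⊆ {B,J,Z}.
size 0: {}; under {} K still reaches {A,B,J,M,Z} ∋ M.
{J}: K⊥M given {J} in G with K→· removed — back-door holds.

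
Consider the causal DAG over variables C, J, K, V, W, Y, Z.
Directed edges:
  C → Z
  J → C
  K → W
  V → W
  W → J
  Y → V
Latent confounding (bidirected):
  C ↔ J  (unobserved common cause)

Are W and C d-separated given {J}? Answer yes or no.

No — W and C are d-connected given {J}.

Bayes-Ball from W | {J} reaches {C,K,V,Y,Z}.
C ∈ reach(W|{J}) ⇒ W ⊥̸ C | {J}.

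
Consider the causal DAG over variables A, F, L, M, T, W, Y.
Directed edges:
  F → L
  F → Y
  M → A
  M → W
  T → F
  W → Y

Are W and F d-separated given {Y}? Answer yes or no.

No — W and F are d-connected given {Y}.

Bayes-Ball from W | {Y} reaches {A,F,L,M,T}.
F ∈ reach(W|{Y}) ⇒ W ⊥̸ F | {Y}.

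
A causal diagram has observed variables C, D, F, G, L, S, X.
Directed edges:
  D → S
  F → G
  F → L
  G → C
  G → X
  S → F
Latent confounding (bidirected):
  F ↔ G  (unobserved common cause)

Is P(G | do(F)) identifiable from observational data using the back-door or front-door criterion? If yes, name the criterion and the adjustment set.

P(G|do(F)): not identifiable (no BD/FD set).

desc(F)\{F}={C,G,L,X}; candidates ⊆ {D,S}.
F↔G: latent back-door arc(s) into F.
size 0: {}; under {} F still reaches {C,D,G,S,X} ∋ G.
size 1: {D}, {S}; under {D} F still reaches {C,G,S,X} ∋ G.
size 2: {D,S}; under {D,S} F still reaches {C,G,X} ∋ G.
F↔G cannot be blocked by any observed set — no back-door set.
No mediator lies on a directed F→…→G path.
Neither criterion identifies P(G|do(F)) in this graph.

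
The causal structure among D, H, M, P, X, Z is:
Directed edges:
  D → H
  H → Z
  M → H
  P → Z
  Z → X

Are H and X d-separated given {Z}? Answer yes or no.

Bayes-Ball from H | {Z} reaches {D,M,P}.
X ∉ reach(H|{Z}) ⇒ H ⊥ X | {Z}.

Yes — H ⊥ X | {Z}.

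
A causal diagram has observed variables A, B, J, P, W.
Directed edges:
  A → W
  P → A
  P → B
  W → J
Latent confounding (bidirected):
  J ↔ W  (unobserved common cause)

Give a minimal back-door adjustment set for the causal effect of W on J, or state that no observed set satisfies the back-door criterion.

desc(W)\{W}={J}; candidates ⊆ {A,B,P}.
W↔J: latent back-door arc(s) into W.
size 0: {}; under {} W still reaches {A,B,J,P} ∋ J.
size 1: {A}, {B}, {P}; under {A} W still reaches {J} ∋ J.
size 2: {A,B}, {A,P}, {B,P}; under {A,B} W still reaches {J} ∋ J.
W↔J cannot be blocked by any observed set — no back-door set.

W→J: no observed back-door set.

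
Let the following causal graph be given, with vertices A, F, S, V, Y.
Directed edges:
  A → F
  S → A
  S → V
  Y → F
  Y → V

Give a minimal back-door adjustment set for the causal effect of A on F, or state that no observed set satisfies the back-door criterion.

desc(A)\{A}={F}; candidates ⊆ {S,V,Y}.
∅: A⊥F given ∅ in G with A→· removed — back-door holds.

A→F: minimal back-door set ∅.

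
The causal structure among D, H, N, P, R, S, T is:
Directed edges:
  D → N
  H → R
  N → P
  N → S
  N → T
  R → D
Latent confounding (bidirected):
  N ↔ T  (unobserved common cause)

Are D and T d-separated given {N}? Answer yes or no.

No — D and T are d-connected given {N}.

Bayes-Ball from D | {N} reaches {H,R,T}.
T ∈ reach(D|{N}) ⇒ D ⊥̸ T | {N}.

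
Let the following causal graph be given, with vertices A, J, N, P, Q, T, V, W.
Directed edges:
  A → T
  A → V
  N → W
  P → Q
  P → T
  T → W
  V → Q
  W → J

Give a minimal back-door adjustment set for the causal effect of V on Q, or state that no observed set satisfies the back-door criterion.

V→Q: minimal back-door set ∅.

desc(V)\{V}={Q}; candidates ⊆ {A,J,N,P,T,W}.
∅: V⊥Q given ∅ in G with V→· removed — back-door holds.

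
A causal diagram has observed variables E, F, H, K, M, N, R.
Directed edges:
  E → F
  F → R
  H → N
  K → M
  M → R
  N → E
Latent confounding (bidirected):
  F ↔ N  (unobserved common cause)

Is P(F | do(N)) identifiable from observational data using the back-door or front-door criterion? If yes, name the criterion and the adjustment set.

desc(N)\{N}={E,F,R}; candidates ⊆ {H,K,M}.
N↔F: latent back-door arc(s) into N.
size 0: {}; under {} N still reaches {F,H,R} ∋ F.
size 1: {H}, {K}, {M}; under {H} N still reaches {F,R} ∋ F.
size 2: {H,K}, {H,M}, {K,M}; under {H,K} N still reaches {F,R} ∋ F.
N↔F cannot be blocked by any observed set — no back-door set.
{E}: (i) intercepts every directed N→F path; (ii) no back-door N→{E}; (iii) {N} blocks every back-door {E}→F. Front-door holds.
P(F|do(N)) = Σ_{E} P(E|N) Σ_{N'} P(F|E,N')P(N').

P(F|do(N)): frontdoor, adjust for {E}.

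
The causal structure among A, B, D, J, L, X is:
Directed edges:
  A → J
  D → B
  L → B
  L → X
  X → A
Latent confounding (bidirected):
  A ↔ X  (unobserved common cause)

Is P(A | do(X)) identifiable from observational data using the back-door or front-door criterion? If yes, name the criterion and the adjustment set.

P(A|do(X)): not identifiable (no BD/FD set).

desc(X)\{X}={A,J}; candidates ⊆ {B,D,L}.
X↔A: latent back-door arc(s) into X.
size 0: {}; under {} X still reaches {A,B,J,L} ∋ A.
size 1: {B}, {D}, {L}; under {B} X still reaches {A,D,J,L} ∋ A.
size 2: {B,D}, {B,L}, {D,L}; under {B,D} X still reaches {A,J,L} ∋ A.
X↔A cannot be blocked by any observed set — no back-door set.
No mediator lies on a directed X→…→A path.
Neither criterion identifies P(A|do(X)) in this graph.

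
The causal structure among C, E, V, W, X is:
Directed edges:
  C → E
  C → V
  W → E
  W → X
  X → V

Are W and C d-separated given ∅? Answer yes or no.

Bayes-Ball from W | ∅ reaches {E,V,X}.
C ∉ reach(W|∅) ⇒ W ⊥ C | ∅.

Yes — W ⊥ C | ∅.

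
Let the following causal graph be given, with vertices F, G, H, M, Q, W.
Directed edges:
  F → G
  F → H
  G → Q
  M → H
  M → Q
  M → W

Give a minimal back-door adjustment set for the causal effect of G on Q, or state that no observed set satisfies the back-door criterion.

desc(G)\{G}={Q}; candidates ⊆ {F,H,M,W}.
∅: G⊥Q given ∅ in G with G→· removed — back-door holds.

G→Q: minimal back-door set ∅.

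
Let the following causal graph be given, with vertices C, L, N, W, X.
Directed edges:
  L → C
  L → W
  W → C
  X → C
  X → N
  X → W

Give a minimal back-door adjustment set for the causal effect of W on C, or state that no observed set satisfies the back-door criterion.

W→C: minimal back-door set {L, X}.

desc(W)\{W}={C}; candidates ⊆ {L,N,X}.
size 0: {}; under {} W still reaches {C,L,N,X} ∋ C.
size 1: {L}, {N}, {X}; under {L} W still reaches {C,N,X} ∋ C.
{L,X}: W⊥C given {L,X} in G with W→· removed — back-door holds.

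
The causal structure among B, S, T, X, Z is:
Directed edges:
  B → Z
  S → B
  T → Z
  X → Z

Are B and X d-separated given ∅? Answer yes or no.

Yes — B ⊥ X | ∅.

Bayes-Ball from B | ∅ reaches {S,Z}.
X ∉ reach(B|∅) ⇒ B ⊥ X | ∅.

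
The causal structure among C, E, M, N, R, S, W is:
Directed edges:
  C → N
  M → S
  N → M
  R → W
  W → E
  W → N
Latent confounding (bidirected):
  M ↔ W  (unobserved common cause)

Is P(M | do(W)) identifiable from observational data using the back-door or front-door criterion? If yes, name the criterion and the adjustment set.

desc(W)\{W}={E,M,N,S}; candidates ⊆ {C,R}.
W↔M: latent back-door arc(s) into W.
size 0: {}; under {} W still reaches {M,R,S} ∋ M.
size 1: {C}, {R}; under {C} W still reaches {M,R,S} ∋ M.
size 2: {C,R}; under {C,R} W still reaches {M,S} ∋ M.
W↔M cannot be blocked by any observed set — no back-door set.
{N}: (i) intercepts every directed W→M path; (ii) no back-door W→{N}; (iii) {W} blocks every back-door {N}→M. Front-door holds.
P(M|do(W)) = Σ_{N} P(N|W) Σ_{W'} P(M|N,W')P(W').

P(M|do(W)): frontdoor, adjust for {N}.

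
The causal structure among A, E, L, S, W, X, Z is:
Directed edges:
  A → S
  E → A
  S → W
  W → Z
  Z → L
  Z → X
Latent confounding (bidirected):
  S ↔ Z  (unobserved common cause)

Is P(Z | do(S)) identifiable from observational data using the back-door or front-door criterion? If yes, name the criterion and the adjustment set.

P(Z|do(S)): frontdoor, adjust for {W}.

desc(S)\{S}={L,W,X,Z}; candidates ⊆ {A,E}.
S↔Z: latent back-door arc(s) into S.
size 0: {}; under {} S still reaches {A,E,L,X,Z} ∋ Z.
size 1: {A}, {E}; under {A} S still reaches {L,X,Z} ∋ Z.
size 2: {A,E}; under {A,E} S still reaches {L,X,Z} ∋ Z.
S↔Z cannot be blocked by any observed set — no back-door set.
{W}: (i) intercepts every directed S→Z path; (ii) no back-door S→{W}; (iii) {S} blocks every back-door {W}→Z. Front-door holds.
P(Z|do(S)) = Σ_{W} P(W|S) Σ_{S'} P(Z|W,S')P(S').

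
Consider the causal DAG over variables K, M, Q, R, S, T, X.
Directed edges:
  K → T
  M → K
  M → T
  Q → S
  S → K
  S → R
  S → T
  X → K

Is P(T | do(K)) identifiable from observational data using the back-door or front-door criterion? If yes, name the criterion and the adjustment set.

desc(K)\{K}={T}; candidates ⊆ {M,Q,R,S,X}.
size 0: {}; under {} K still reaches {M,Q,R,S,T,X} ∋ T.
size 1: {M}, {Q}, {R} …(+2); under {M} K still reaches {Q,R,S,T,X} ∋ T.
{M,S}: K⊥T given {M,S} in G with K→· removed — back-door holds.
P(T|do(K)) = Σ_{M,S} P(T|K,M,S)·P(M,S).

P(T|do(K)): backdoor, adjust for {M, S}.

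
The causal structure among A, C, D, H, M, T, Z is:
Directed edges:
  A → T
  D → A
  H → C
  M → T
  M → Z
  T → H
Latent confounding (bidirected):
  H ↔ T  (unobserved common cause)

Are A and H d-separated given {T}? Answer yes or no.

Bayes-Ball from A | {T} reaches {C,D,H,M,Z}.
H ∈ reach(A|{T}) ⇒ A ⊥̸ H | {T}.

No — A and H are d-connected given {T}.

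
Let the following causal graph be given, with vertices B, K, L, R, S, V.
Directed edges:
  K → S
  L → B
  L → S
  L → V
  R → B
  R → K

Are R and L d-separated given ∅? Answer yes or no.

Yes — R ⊥ L | ∅.

Bayes-Ball from R | ∅ reaches {B,K,S}.
L ∉ reach(R|∅) ⇒ R ⊥ L | ∅.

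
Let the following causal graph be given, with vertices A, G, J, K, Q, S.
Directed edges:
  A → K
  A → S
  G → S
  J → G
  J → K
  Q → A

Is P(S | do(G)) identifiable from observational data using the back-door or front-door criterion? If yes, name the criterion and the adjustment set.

desc(G)\{G}={S}; candidates ⊆ {A,J,K,Q}.
∅: G⊥S given ∅ in G with G→· removed — back-door holds.
P(S|do(G)) = P(S|G) — no adjustment needed.

P(S|do(G)): backdoor, adjust for ∅.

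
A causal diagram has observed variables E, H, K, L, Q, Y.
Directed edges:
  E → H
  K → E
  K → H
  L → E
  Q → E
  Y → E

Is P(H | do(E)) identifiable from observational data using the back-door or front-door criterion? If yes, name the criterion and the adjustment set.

P(H|do(E)): backdoor, adjust for {K}.

desc(E)\{E}={H}; candidates ⊆ {K,L,Q,Y}.
size 0: {}; under {} E still reaches {H,K,L,Q,Y} ∋ H.
{K}: E⊥H given {K} in G with E→· removed — back-door holds.
P(H|do(E)) = Σ_{K} P(H|E,K)·P(K).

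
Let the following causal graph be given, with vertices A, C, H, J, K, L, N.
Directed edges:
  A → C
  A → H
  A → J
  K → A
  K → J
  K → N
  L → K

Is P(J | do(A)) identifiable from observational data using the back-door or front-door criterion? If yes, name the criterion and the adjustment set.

P(J|do(A)): backdoor, adjust for {K}.

desc(A)\{A}={C,H,J}; candidates ⊆ {K,L,N}.
size 0: {}; under {} A still reaches {J,K,L,N} ∋ J.
{K}: A⊥J given {K} in G with A→· removed — back-door holds.
P(J|do(A)) = Σ_{K} P(J|A,K)·P(K).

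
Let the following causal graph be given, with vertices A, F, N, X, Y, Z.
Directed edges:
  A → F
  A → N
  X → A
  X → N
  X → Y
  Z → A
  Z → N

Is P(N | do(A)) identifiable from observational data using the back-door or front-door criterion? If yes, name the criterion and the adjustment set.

desc(A)\{A}={F,N}; candidates ⊆ {X,Y,Z}.
size 0: {}; under {} A still reaches {N,X,Y,Z} ∋ N.
size 1: {X}, {Y}, {Z}; under {X} A still reaches {N,Z} ∋ N.
{X,Z}: A⊥N given {X,Z} in G with A→· removed — back-door holds.
P(N|do(A)) = Σ_{X,Z} P(N|A,X,Z)·P(X,Z).

P(N|do(A)): backdoor, adjust for {X, Z}.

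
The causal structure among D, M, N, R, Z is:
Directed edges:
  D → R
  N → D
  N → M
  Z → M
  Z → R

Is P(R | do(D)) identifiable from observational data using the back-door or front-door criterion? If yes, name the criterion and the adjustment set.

P(R|do(D)): backdoor, adjust for ∅.

desc(D)\{D}={R}; candidates ⊆ {M,N,Z}.
∅: D⊥R given ∅ in G with D→· removed — back-door holds.
P(R|do(D)) = P(R|D) — no adjustment needed.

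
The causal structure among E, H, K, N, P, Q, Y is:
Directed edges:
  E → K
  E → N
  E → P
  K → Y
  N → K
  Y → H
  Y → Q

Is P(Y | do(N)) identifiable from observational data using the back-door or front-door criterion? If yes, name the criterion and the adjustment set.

desc(N)\{N}={H,K,Q,Y}; candidates ⊆ {E,P}.
size 0: {}; under {} N still reaches {E,H,K,P,Q,Y} ∋ Y.
{E}: N⊥Y given {E} in G with N→· removed — back-door holds.
P(Y|do(N)) = Σ_{E} P(Y|N,E)·P(E).

P(Y|do(N)): backdoor, adjust for {E}.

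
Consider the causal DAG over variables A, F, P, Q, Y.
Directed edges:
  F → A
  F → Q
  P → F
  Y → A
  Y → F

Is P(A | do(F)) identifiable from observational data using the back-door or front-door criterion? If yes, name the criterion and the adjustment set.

P(A|do(F)): backdoor, adjust for {Y}.

desc(F)\{F}={A,Q}; candidates ⊆ {P,Y}.
size 0: {}; under {} F still reaches {A,P,Y} ∋ A.
{Y}: F⊥A given {Y} in G with F→· removed — back-door holds.
P(A|do(F)) = Σ_{Y} P(A|F,Y)·P(Y).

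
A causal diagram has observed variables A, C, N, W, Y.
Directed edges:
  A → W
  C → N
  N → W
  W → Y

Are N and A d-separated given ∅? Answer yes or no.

Yes — N ⊥ A | ∅.

Bayes-Ball from N | ∅ reaches {C,W,Y}.
A ∉ reach(N|∅) ⇒ N ⊥ A | ∅.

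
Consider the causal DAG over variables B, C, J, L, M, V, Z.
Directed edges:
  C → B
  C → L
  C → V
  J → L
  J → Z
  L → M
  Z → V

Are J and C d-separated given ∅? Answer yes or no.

Bayes-Ball from J | ∅ reaches {L,M,V,Z}.
C ∉ reach(J|∅) ⇒ J ⊥ C | ∅.

Yes — J ⊥ C | ∅.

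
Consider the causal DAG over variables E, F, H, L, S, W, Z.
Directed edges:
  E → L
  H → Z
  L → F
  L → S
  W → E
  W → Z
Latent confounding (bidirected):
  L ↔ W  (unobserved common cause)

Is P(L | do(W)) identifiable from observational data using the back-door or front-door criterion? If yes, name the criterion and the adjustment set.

desc(W)\{W}={E,F,L,S,Z}; candidates ⊆ {H}.
W↔L: latent back-door arc(s) into W.
size 0: {}; under {} W still reaches {F,L,S} ∋ L.
size 1: {H}; under {H} W still reaches {F,L,S} ∋ L.
W↔L cannot be blocked by any observed set — no back-door set.
{E}: (i) intercepts every directed W→L path; (ii) no back-door W→{E}; (iii) {W} blocks every back-door {E}→L. Front-door holds.
P(L|do(W)) = Σ_{E} P(E|W) Σ_{W'} P(L|E,W')P(W').

P(L|do(W)): frontdoor, adjust for {E}.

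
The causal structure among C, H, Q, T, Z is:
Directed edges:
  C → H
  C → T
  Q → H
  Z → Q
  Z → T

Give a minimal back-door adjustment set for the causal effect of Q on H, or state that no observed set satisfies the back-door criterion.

desc(Q)\{Q}={H}; candidates ⊆ {C,T,Z}.
∅: Q⊥H given ∅ in G with Q→· removed — back-door holds.

Q→H: minimal back-door set ∅.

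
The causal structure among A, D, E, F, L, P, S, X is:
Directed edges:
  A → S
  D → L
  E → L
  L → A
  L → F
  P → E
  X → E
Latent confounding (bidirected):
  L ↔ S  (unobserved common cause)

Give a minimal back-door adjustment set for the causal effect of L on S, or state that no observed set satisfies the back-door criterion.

L→S: no observed back-door set.

desc(L)\{L}={A,F,S}; candidates ⊆ {D,E,P,X}.
L↔S: latent back-door arc(s) into L.
size 0: {}; under {} L still reaches {D,E,P,S,X} ∋ S.
size 1: {D}, {E}, {P} …(+1); under {D} L still reaches {E,P,S,X} ∋ S.
size 2: {D,E}, {D,P}, {D,X} …(+3); under {D,E} L still reaches {S} ∋ S.
L↔S cannot be blocked by any observed set — no back-door set.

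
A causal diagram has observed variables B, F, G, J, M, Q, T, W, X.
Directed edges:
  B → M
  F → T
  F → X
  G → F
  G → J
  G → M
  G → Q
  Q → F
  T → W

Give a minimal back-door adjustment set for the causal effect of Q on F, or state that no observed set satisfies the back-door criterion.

desc(Q)\{Q}={F,T,W,X}; candidates ⊆ {B,G,J,M}.
size 0: {}; under {} Q still reaches {F,G,J,M,T,W,X} ∋ F.
{G}: Q⊥F given {G} in G with Q→· removed — back-door holds.

Q→F: minimal back-door set {G}.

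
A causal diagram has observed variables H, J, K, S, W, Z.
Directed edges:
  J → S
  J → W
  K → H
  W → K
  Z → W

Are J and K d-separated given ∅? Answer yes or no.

Bayes-Ball from J | ∅ reaches {H,K,S,W}.
K ∈ reach(J|∅) ⇒ J ⊥̸ K | ∅.

No — J and K are d-connected given ∅.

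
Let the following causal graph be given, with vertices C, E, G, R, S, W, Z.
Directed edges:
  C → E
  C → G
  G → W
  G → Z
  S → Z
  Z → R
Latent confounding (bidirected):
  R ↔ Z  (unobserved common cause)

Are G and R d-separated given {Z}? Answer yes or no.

Bayes-Ball from G | {Z} reaches {C,E,R,S,W}.
R ∈ reach(G|{Z}) ⇒ G ⊥̸ R | {Z}.

No — G and R are d-connected given {Z}.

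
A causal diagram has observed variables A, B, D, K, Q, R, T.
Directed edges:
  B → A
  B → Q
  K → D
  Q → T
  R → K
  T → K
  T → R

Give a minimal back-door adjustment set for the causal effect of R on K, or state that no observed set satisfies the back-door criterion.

desc(R)\{R}={D,K}; candidates ⊆ {A,B,Q,T}.
size 0: {}; under {} R still reaches {A,B,D,K,Q,T} ∋ K.
{T}: R⊥K given {T} in G with R→· removed — back-door holds.

R→K: minimal back-door set {T}.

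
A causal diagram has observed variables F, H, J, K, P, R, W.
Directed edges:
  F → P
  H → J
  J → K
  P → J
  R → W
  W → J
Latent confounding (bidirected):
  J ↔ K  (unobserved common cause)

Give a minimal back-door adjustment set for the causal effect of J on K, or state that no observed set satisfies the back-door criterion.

J→K: no observed back-door set.

desc(J)\{J}={K}; candidates ⊆ {F,H,P,R,W}.
J↔K: latent back-door arc(s) into J.
size 0: {}; under {} J still reaches {F,H,K,P,R,W} ∋ K.
size 1: {F}, {H}, {P} …(+2); under {F} J still reaches {H,K,P,R,W} ∋ K.
size 2: {F,H}, {F,P}, {F,R} …(+7); under {F,H} J still reaches {K,P,R,W} ∋ K.
J↔K cannot be blocked by any observed set — no back-door set.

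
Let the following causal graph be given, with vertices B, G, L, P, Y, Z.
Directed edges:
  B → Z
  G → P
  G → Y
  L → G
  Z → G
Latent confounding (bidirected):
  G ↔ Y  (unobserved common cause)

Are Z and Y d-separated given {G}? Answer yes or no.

No — Z and Y are d-connected given {G}.

Bayes-Ball from Z | {G} reaches {B,L,Y}.
Y ∈ reach(Z|{G}) ⇒ Z ⊥̸ Y | {G}.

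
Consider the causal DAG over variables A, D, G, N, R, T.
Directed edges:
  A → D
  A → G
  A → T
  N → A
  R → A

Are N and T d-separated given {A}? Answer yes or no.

Yes — N ⊥ T | {A}.

Bayes-Ball from N | {A} reaches {R}.
T ∉ reach(N|{A}) ⇒ N ⊥ T | {A}.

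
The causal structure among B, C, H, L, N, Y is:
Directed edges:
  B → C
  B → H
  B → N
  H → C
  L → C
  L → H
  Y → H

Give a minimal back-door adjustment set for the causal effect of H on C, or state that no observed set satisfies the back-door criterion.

H→C: minimal back-door set {B, L}.

desc(H)\{H}={C}; candidates ⊆ {B,L,N,Y}.
size 0: {}; under {} H still reaches {B,C,L,N,Y} ∋ C.
size 1: {B}, {L}, {N} …(+1); under {B} H still reaches {C,L,Y} ∋ C.
{B,L}: H⊥C given {B,L} in G with H→· removed — back-door holds.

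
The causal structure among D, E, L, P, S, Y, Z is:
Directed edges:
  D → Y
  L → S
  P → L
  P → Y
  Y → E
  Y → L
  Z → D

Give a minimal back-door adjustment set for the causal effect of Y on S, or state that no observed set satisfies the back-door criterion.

desc(Y)\{Y}={E,L,S}; candidates ⊆ {D,P,Z}.
size 0: {}; under {} Y still reaches {D,L,P,S,Z} ∋ S.
{P}: Y⊥S given {P} in G with Y→· removed — back-door holds.

Y→S: minimal back-door set {P}.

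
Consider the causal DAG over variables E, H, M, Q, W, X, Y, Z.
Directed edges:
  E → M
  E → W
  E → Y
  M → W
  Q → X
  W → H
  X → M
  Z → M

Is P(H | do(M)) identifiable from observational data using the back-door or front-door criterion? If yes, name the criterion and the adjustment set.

desc(M)\{M}={H,W}; candidates ⊆ {E,Q,X,Y,Z}.
size 0: {}; under {} M still reaches {E,H,Q,W,X,Y,Z} ∋ H.
{E}: M⊥H given {E} in G with M→· removed — back-door holds.
P(H|do(M)) = Σ_{E} P(H|M,E)·P(E).

P(H|do(M)): backdoor, adjust for {E}.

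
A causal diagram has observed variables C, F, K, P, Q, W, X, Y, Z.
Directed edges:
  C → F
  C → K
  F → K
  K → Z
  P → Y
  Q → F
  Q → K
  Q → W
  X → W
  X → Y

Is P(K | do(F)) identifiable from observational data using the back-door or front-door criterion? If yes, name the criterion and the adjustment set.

P(K|do(F)): backdoor, adjust for {C, Q}.

desc(F)\{F}={K,Z}; candidates ⊆ {C,P,Q,W,X,Y}.
size 0: {}; under {} F still reaches {C,K,Q,W,Z} ∋ K.
size 1: {C}, {P}, {Q} …(+3); under {C} F still reaches {K,Q,W,Z} ∋ K.
{C,Q}: F⊥K given {C,Q} in G with F→· removed — back-door holds.
P(K|do(F)) = Σ_{C,Q} P(K|F,C,Q)·P(C,Q).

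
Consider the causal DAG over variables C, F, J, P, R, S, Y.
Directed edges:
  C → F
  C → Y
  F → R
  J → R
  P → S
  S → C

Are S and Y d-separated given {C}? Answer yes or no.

Yes — S ⊥ Y | {C}.

Bayes-Ball from S | {C} reaches {P}.
Y ∉ reach(S|{C}) ⇒ S ⊥ Y | {C}.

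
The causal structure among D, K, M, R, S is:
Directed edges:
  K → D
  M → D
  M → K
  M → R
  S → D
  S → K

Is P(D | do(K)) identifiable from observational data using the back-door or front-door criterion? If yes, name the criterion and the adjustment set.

P(D|do(K)): backdoor, adjust for {M, S}.

desc(K)\{K}={D}; candidates ⊆ {M,R,S}.
size 0: {}; under {} K still reaches {D,M,R,S} ∋ D.
size 1: {M}, {R}, {S}; under {M} K still reaches {D,S} ∋ D.
{M,S}: K⊥D given {M,S} in G with K→· removed — back-door holds.
P(D|do(K)) = Σ_{M,S} P(D|K,M,S)·P(M,S).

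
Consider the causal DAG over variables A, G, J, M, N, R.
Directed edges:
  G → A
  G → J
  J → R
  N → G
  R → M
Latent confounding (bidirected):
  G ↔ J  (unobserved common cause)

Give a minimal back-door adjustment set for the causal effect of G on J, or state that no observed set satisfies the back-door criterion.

desc(G)\{G}={A,J,M,R}; candidates ⊆ {N}.
G↔J: latent back-door arc(s) into G.
size 0: {}; under {} G still reaches {J,M,N,R} ∋ J.
size 1: {N}; under {N} G still reaches {J,M,R} ∋ J.
G↔J cannot be blocked by any observed set — no back-door set.

G→J: no observed back-door set.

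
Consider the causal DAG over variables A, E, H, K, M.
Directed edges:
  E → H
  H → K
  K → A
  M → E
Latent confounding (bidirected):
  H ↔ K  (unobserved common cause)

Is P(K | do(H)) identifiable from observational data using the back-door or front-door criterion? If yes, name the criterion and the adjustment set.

P(K|do(H)): not identifiable (no BD/FD set).

desc(H)\{H}={A,K}; candidates ⊆ {E,M}.
H↔K: latent back-door arc(s) into H.
size 0: {}; under {} H still reaches {A,E,K,M} ∋ K.
size 1: {E}, {M}; under {E} H still reaches {A,K} ∋ K.
size 2: {E,M}; under {E,M} H still reaches {A,K} ∋ K.
H↔K cannot be blocked by any observed set — no back-door set.
No mediator lies on a directed H→…→K path.
Neither criterion identifies P(K|do(H)) in this graph.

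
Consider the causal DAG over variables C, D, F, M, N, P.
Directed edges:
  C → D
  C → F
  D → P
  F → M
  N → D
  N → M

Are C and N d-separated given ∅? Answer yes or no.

Bayes-Ball from C | ∅ reaches {D,F,M,P}.
N ∉ reach(C|∅) ⇒ C ⊥ N | ∅.

Yes — C ⊥ N | ∅.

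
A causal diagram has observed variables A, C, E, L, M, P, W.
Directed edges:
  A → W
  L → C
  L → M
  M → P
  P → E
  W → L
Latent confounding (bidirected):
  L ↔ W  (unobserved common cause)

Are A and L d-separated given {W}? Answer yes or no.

No — A and L are d-connected given {W}.

Bayes-Ball from A | {W} reaches {C,E,L,M,P}.
L ∈ reach(A|{W}) ⇒ A ⊥̸ L | {W}.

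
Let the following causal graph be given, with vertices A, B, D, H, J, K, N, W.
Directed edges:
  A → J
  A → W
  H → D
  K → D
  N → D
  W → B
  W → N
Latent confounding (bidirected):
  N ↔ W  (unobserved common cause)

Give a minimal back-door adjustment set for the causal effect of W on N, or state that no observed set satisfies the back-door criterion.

W→N: no observed back-door set.

desc(W)\{W}={B,D,N}; candidates ⊆ {A,H,J,K}.
W↔N: latent back-door arc(s) into W.
size 0: {}; under {} W still reaches {A,D,J,N} ∋ N.
size 1: {A}, {H}, {J} …(+1); under {A} W still reaches {D,N} ∋ N.
size 2: {A,H}, {A,J}, {A,K} …(+3); under {A,H} W still reaches {D,N} ∋ N.
W↔N cannot be blocked by any observed set — no back-door set.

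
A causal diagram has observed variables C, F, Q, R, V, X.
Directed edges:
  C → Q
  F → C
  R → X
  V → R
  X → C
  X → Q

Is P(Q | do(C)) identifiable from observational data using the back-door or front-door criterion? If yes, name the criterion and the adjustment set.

P(Q|do(C)): backdoor, adjust for {X}.

desc(C)\{C}={Q}; candidates ⊆ {F,R,V,X}.
size 0: {}; under {} C still reaches {F,Q,R,V,X} ∋ Q.
{X}: C⊥Q given {X} in G with C→· removed — back-door holds.
P(Q|do(C)) = Σ_{X} P(Q|C,X)·P(X).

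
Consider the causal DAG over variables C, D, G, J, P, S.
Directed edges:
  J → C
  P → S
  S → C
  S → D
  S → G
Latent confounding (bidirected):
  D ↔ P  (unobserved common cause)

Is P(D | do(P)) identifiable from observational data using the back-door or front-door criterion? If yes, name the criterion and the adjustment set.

P(D|do(P)): frontdoor, adjust for {S}.

desc(P)\{P}={C,D,G,S}; candidates ⊆ {J}.
P↔D: latent back-door arc(s) into P.
size 0: {}; under {} P still reaches {D} ∋ D.
size 1: {J}; under {J} P still reaches {D} ∋ D.
P↔D cannot be blocked by any observed set — no back-door set.
{S}: (i) intercepts every directed P→D path; (ii) no back-door P→{S}; (iii) {P} blocks every back-door {S}→D. Front-door holds.
P(D|do(P)) = Σ_{S} P(S|P) Σ_{P'} P(D|S,P')P(P').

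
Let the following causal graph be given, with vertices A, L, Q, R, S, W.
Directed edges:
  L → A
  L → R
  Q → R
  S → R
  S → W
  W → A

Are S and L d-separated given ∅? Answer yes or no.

Bayes-Ball from S | ∅ reaches {A,R,W}.
L ∉ reach(S|∅) ⇒ S ⊥ L | ∅.

Yes — S ⊥ L | ∅.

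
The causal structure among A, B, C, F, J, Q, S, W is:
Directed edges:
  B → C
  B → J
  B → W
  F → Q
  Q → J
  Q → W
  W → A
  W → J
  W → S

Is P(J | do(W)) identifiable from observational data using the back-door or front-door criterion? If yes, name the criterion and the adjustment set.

desc(W)\{W}={A,J,S}; candidates ⊆ {B,C,F,Q}.
size 0: {}; under {} W still reaches {B,C,F,J,Q} ∋ J.
size 1: {B}, {C}, {F} …(+1); under {B} W still reaches {F,J,Q} ∋ J.
{B,Q}: W⊥J given {B,Q} in G with W→· removed — back-door holds.
P(J|do(W)) = Σ_{B,Q} P(J|W,B,Q)·P(B,Q).

P(J|do(W)): backdoor, adjust for {B, Q}.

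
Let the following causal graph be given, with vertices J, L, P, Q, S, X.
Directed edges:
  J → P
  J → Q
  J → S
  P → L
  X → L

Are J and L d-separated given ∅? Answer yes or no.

No — J and L are d-connected given ∅.

Bayes-Ball from J | ∅ reaches {L,P,Q,S}.
L ∈ reach(J|∅) ⇒ J ⊥̸ L | ∅.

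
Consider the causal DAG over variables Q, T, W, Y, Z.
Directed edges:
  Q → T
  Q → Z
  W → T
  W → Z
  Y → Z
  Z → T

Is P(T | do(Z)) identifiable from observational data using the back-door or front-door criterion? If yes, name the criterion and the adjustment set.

desc(Z)\{Z}={T}; candidates ⊆ {Q,W,Y}.
size 0: {}; under {} Z still reaches {Q,T,W,Y} ∋ T.
size 1: {Q}, {W}, {Y}; under {Q} Z still reaches {T,W,Y} ∋ T.
{Q,W}: Z⊥T given {Q,W} in G with Z→· removed — back-door holds.
P(T|do(Z)) = Σ_{Q,W} P(T|Z,Q,W)·P(Q,W).

P(T|do(Z)): backdoor, adjust for {Q, W}.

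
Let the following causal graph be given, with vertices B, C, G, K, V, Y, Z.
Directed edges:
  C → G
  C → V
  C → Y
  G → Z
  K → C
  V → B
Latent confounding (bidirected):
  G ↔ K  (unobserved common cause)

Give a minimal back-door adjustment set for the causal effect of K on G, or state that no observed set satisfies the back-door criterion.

K→G: no observed back-door set.

desc(K)\{K}={B,C,G,V,Y,Z}; candidates ⊆ {—}.
K↔G: latent back-door arc(s) into K.
size 0: {}; under {} K still reaches {G,Z} ∋ G.
K↔G cannot be blocked by any observed set — no back-door set.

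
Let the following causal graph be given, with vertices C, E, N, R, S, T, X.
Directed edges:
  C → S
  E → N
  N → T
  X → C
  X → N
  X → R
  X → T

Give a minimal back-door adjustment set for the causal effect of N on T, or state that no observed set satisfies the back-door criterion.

N→T: minimal back-door set {X}.

desc(N)\{N}={T}; candidates ⊆ {C,E,R,S,X}.
size 0: {}; under {} N still reaches {C,E,R,S,T,X} ∋ T.
{X}: N⊥T given {X} in G with N→· removed — back-door holds.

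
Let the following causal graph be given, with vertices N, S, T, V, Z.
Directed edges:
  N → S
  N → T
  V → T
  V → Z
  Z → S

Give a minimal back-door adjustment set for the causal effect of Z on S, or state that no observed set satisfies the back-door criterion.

Z→S: minimal back-door set ∅.

desc(Z)\{Z}={S}; candidates ⊆ {N,T,V}.
∅: Z⊥S given ∅ in G with Z→· removed — back-door holds.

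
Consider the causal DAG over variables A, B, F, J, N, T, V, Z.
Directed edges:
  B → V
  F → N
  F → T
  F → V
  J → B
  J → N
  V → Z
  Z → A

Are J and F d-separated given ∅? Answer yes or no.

Bayes-Ball from J | ∅ reaches {A,B,N,V,Z}.
F ∉ reach(J|∅) ⇒ J ⊥ F | ∅.

Yes — J ⊥ F | ∅.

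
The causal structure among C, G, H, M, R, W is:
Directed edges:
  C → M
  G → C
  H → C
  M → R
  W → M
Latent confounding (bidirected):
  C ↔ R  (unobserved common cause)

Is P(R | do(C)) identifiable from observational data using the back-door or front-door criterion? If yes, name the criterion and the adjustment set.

P(R|do(C)): frontdoor, adjust for {M}.

desc(C)\{C}={M,R}; candidates ⊆ {G,H,W}.
C↔R: latent back-door arc(s) into C.
size 0: {}; under {} C still reaches {G,H,R} ∋ R.
size 1: {G}, {H}, {W}; under {G} C still reaches {H,R} ∋ R.
size 2: {G,H}, {G,W}, {H,W}; under {G,H} C still reaches {R} ∋ R.
C↔R cannot be blocked by any observed set — no back-door set.
{M}: (i) intercepts every directed C→R path; (ii) no back-door C→{M}; (iii) {C} blocks every back-door {M}→R. Front-door holds.
P(R|do(C)) = Σ_{M} P(M|C) Σ_{C'} P(R|M,C')P(C').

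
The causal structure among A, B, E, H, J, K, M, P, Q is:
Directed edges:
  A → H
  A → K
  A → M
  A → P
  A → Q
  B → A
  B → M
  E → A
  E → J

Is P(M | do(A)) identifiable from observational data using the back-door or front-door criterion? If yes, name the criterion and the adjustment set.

P(M|do(A)): backdoor, adjust for {B}.

desc(A)\{A}={H,K,M,P,Q}; candidates ⊆ {B,E,J}.
size 0: {}; under {} A still reaches {B,E,J,M} ∋ M.
{B}: A⊥M given {B} in G with A→· removed — back-door holds.
P(M|do(A)) = Σ_{B} P(M|A,B)·P(B).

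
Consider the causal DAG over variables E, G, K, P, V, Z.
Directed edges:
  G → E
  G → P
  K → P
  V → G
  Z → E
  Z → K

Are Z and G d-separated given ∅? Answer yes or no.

Yes — Z ⊥ G | ∅.

Bayes-Ball from Z | ∅ reaches {E,K,P}.
G ∉ reach(Z|∅) ⇒ Z ⊥ G | ∅.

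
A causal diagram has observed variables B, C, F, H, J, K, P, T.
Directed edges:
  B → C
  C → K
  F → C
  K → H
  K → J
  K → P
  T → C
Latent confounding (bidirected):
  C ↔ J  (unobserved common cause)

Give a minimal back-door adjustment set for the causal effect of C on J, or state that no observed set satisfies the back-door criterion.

C→J: no observed back-door set.

desc(C)\{C}={H,J,K,P}; candidates ⊆ {B,F,T}.
C↔J: latent back-door arc(s) into C.
size 0: {}; under {} C still reaches {B,F,J,T} ∋ J.
size 1: {B}, {F}, {T}; under {B} C still reaches {F,J,T} ∋ J.
size 2: {B,F}, {B,T}, {F,T}; under {B,F} C still reaches {J,T} ∋ J.
C↔J cannot be blocked by any observed set — no back-door set.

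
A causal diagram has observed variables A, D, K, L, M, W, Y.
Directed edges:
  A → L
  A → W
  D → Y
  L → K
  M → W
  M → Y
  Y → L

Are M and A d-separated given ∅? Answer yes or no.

Yes — M ⊥ A | ∅.

Bayes-Ball from M | ∅ reaches {K,L,W,Y}.
A ∉ reach(M|∅) ⇒ M ⊥ A | ∅.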